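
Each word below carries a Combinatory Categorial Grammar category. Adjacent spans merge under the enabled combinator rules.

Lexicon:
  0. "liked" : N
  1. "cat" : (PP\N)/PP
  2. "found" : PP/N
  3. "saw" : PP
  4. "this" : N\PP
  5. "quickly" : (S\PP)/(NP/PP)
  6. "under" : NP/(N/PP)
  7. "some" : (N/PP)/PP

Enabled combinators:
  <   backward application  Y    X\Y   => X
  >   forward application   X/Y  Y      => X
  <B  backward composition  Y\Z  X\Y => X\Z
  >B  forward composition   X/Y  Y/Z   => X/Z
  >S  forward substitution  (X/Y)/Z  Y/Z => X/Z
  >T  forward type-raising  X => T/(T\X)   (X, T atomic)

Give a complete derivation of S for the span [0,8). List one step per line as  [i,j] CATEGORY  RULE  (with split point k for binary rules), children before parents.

[0,1] N  lex  "liked"
[1,2] (PP\N)/PP  lex  "cat"
[2,3] PP/N  lex  "found"
[3,4] PP  lex  "saw"
[3,4] N/(N\PP)  >T
[4,5] N\PP  lex  "this"
[3,5] N  >  k=4
[2,5] PP  >  k=3
[1,5] PP\N  >  k=2
[5,6] (S\PP)/(NP/PP)  lex  "quickly"
[6,7] NP/(N/PP)  lex  "under"
[7,8] (N/PP)/PP  lex  "some"
[6,8] NP/PP  >B  k=7
[5,8] S\PP  >  k=6
[1,8] S\N  <B  k=5
[0,8] S  <  k=1

[0,8] S   <
  [0,1] "liked" : N
  [1,8] S\N   <B
    [1,5] PP\N   >
      [1,2] "cat" : (PP\N)/PP
      [2,5] PP   >
        [2,3] "found" : PP/N
        [3,5] N   >
          [3,4] N/(N\PP)   >T
            [3,4] "saw" : PP
          [4,5] "this" : N\PP
    [5,8] S\PP   >
      [5,6] "quickly" : (S\PP)/(NP/PP)
      [6,8] NP/PP   >B
        [6,7] "under" : NP/(N/PP)
        [7,8] "some" : (N/PP)/PP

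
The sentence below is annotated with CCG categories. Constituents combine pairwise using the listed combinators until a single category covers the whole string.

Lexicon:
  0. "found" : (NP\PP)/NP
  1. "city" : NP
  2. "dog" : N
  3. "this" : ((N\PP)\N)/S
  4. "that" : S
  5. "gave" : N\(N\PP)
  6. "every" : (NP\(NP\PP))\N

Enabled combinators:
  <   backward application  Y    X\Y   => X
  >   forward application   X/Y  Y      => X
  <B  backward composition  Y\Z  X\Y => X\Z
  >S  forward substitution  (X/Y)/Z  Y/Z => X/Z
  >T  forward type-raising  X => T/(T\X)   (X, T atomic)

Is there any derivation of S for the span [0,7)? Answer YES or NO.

NO

(NP\PP)/NP NP N ((N\PP)\N)/S S N\(N\PP) (NP\(NP\PP))\N
CKY chart[0,7] = {N/(N\NP), NP, NP/(NP\NP), PP/(PP\NP), S/(S\NP)}; S ∉ chart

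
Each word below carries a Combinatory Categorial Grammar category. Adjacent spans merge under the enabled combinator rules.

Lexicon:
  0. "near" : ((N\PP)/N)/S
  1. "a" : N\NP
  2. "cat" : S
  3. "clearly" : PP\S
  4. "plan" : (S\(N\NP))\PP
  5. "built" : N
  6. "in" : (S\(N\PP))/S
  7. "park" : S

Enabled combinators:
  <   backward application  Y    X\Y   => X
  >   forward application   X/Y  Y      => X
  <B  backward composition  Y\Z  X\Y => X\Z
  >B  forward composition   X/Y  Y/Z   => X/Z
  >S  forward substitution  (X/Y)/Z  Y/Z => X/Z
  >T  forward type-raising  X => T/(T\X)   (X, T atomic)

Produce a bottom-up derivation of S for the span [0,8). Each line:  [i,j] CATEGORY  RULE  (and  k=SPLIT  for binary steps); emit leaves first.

[0,8] S   <
  [0,6] N\PP   >
    [0,5] (N\PP)/N   >
      [0,1] "near" : ((N\PP)/N)/S
      [1,5] S   <
        [1,2] "a" : N\NP
        [2,5] S\(N\NP)   <
          [2,4] PP   >
            [2,3] PP/(PP\S)   >T
              [2,3] "cat" : S
            [3,4] "clearly" : PP\S
          [4,5] "plan" : (S\(N\NP))\PP
    [5,6] "built" : N
  [6,8] S\(N\PP)   >
    [6,7] "in" : (S\(N\PP))/S
    [7,8] "park" : S

[0,1] ((N\PP)/N)/S  lex  "near"
[1,2] N\NP  lex  "a"
[2,3] S  lex  "cat"
[2,3] PP/(PP\S)  >T
[3,4] PP\S  lex  "clearly"
[2,4] PP  >  k=3
[4,5] (S\(N\NP))\PP  lex  "plan"
[2,5] S\(N\NP)  <  k=4
[1,5] S  <  k=2
[0,5] (N\PP)/N  >  k=1
[5,6] N  lex  "built"
[0,6] N\PP  >  k=5
[6,7] (S\(N\PP))/S  lex  "in"
[7,8] S  lex  "park"
[6,8] S\(N\PP)  >  k=7
[0,8] S  <  k=6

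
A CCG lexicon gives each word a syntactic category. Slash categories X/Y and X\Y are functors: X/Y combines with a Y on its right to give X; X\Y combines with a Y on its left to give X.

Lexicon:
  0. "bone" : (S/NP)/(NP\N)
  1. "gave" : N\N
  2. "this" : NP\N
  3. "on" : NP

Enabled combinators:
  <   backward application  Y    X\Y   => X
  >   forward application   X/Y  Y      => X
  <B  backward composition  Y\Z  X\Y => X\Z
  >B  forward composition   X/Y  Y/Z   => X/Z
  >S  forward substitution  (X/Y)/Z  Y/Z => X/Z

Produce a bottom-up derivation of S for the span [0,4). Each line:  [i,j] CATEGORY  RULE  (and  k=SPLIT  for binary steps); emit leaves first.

[0,4] S   >
  [0,3] S/NP   >
    [0,1] "bone" : (S/NP)/(NP\N)
    [1,3] NP\N   <B
      [1,2] "gave" : N\N
      [2,3] "this" : NP\N
  [3,4] "on" : NP

[0,1] (S/NP)/(NP\N)  lex  "bone"
[1,2] N\N  lex  "gave"
[2,3] NP\N  lex  "this"
[1,3] NP\N  <B  k=2
[0,3] S/NP  >  k=1
[3,4] NP  lex  "on"
[0,4] S  >  k=3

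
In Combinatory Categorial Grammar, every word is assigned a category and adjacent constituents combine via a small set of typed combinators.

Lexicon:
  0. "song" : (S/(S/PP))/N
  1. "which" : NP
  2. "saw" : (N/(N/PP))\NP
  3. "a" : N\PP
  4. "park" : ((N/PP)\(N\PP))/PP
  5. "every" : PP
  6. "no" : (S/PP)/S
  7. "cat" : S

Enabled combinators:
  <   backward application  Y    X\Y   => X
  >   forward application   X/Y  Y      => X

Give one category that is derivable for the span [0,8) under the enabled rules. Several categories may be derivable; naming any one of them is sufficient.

[0,8] S   >
  [0,6] S/(S/PP)   >
    [0,1] "song" : (S/(S/PP))/N
    [1,6] N   >
      [1,3] N/(N/PP)   <
        [1,2] "which" : NP
        [2,3] "saw" : (N/(N/PP))\NP
      [3,6] N/PP   <
        [3,4] "a" : N\PP
        [4,6] (N/PP)\(N\PP)   >
          [4,5] "park" : ((N/PP)\(N\PP))/PP
          [5,6] "every" : PP
  [6,8] S/PP   >
    [6,7] "no" : (S/PP)/S
    [7,8] "cat" : S

S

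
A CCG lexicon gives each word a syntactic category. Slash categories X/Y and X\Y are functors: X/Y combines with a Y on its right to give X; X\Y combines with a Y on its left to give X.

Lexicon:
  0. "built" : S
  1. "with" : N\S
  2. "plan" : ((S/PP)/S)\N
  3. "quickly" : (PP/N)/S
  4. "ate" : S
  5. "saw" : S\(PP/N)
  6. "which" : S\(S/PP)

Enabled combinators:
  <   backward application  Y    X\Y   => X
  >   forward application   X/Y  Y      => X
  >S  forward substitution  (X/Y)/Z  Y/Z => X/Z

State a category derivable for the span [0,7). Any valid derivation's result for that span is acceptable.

S

[0,7] S   <
  [0,6] S/PP   >
    [0,3] (S/PP)/S   <
      [0,2] N   <
        [0,1] "built" : S
        [1,2] "with" : N\S
      [2,3] "plan" : ((S/PP)/S)\N
    [3,6] S   <
      [3,5] PP/N   >
        [3,4] "quickly" : (PP/N)/S
        [4,5] "ate" : S
      [5,6] "saw" : S\(PP/N)
  [6,7] "which" : S\(S/PP)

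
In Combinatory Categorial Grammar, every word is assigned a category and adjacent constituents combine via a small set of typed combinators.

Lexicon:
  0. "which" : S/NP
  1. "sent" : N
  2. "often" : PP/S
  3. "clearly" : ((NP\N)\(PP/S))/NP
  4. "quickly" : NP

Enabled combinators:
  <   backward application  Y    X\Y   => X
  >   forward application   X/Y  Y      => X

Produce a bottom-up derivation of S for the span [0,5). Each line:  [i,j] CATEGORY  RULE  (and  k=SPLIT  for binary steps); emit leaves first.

[0,5] S   >
  [0,1] "which" : S/NP
  [1,5] NP   <
    [1,2] "sent" : N
    [2,5] NP\N   <
      [2,3] "often" : PP/S
      [3,5] (NP\N)\(PP/S)   >
        [3,4] "clearly" : ((NP\N)\(PP/S))/NP
        [4,5] "quickly" : NP

[0,1] S/NP  lex  "which"
[1,2] N  lex  "sent"
[2,3] PP/S  lex  "often"
[3,4] ((NP\N)\(PP/S))/NP  lex  "clearly"
[4,5] NP  lex  "quickly"
[3,5] (NP\N)\(PP/S)  >  k=4
[2,5] NP\N  <  k=3
[1,5] NP  <  k=2
[0,5] S  >  k=1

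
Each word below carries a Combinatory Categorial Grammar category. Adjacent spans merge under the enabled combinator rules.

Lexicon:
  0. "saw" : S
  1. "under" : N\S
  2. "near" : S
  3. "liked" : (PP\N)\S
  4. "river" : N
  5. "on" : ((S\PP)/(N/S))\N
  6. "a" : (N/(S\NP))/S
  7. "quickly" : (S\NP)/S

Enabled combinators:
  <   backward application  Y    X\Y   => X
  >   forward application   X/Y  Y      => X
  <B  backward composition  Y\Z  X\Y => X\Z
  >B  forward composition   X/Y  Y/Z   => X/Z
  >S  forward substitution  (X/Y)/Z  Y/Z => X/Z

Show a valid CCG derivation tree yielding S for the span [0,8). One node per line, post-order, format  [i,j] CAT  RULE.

[0,8] S   <
  [0,4] PP   <
    [0,2] N   <
      [0,1] "saw" : S
      [1,2] "under" : N\S
    [2,4] PP\N   <
      [2,3] "near" : S
      [3,4] "liked" : (PP\N)\S
  [4,8] S\PP   >
    [4,6] (S\PP)/(N/S)   <
      [4,5] "river" : N
      [5,6] "on" : ((S\PP)/(N/S))\N
    [6,8] N/S   >S
      [6,7] "a" : (N/(S\NP))/S
      [7,8] "quickly" : (S\NP)/S

[0,1] S  lex  "saw"
[1,2] N\S  lex  "under"
[0,2] N  <  k=1
[2,3] S  lex  "near"
[3,4] (PP\N)\S  lex  "liked"
[2,4] PP\N  <  k=3
[0,4] PP  <  k=2
[4,5] N  lex  "river"
[5,6] ((S\PP)/(N/S))\N  lex  "on"
[4,6] (S\PP)/(N/S)  <  k=5
[6,7] (N/(S\NP))/S  lex  "a"
[7,8] (S\NP)/S  lex  "quickly"
[6,8] N/S  >S  k=7
[4,8] S\PP  >  k=6
[0,8] S  <  k=4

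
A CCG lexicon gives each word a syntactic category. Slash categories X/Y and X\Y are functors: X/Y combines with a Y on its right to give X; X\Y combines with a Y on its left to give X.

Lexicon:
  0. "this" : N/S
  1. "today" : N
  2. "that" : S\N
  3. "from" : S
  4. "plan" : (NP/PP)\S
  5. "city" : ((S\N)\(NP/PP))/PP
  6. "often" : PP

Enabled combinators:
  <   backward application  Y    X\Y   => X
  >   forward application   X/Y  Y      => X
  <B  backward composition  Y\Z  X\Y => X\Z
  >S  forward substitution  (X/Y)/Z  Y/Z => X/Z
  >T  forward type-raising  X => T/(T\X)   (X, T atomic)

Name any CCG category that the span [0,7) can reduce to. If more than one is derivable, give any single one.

[0,7] S   <
  [0,3] N   >
    [0,1] "this" : N/S
    [1,3] S   >
      [1,2] S/(S\N)   >T
        [1,2] "today" : N
      [2,3] "that" : S\N
  [3,7] S\N   <
    [3,5] NP/PP   <
      [3,4] "from" : S
      [4,5] "plan" : (NP/PP)\S
    [5,7] (S\N)\(NP/PP)   >
      [5,6] "city" : ((S\N)\(NP/PP))/PP
      [6,7] "often" : PP

S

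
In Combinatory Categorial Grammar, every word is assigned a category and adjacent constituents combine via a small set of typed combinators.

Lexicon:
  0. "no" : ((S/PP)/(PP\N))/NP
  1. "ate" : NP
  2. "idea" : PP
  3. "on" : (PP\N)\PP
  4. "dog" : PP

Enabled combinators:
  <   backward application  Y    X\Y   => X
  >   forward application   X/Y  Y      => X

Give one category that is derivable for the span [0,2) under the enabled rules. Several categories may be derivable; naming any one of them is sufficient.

[0,5] S   >
  [0,4] S/PP   >
    [0,2] (S/PP)/(PP\N)   >
      [0,1] "no" : ((S/PP)/(PP\N))/NP
      [1,2] "ate" : NP
    [2,4] PP\N   <
      [2,3] "idea" : PP
      [3,4] "on" : (PP\N)\PP
  [4,5] "dog" : PP

(S/PP)/(PP\N)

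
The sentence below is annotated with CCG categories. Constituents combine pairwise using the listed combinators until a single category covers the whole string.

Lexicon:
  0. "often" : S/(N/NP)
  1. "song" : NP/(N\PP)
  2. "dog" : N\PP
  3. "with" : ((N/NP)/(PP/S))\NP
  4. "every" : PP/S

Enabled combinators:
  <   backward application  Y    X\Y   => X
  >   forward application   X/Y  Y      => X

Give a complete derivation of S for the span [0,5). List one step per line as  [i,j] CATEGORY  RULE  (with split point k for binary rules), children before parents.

[0,1] S/(N/NP)  lex  "often"
[1,2] NP/(N\PP)  lex  "song"
[2,3] N\PP  lex  "dog"
[1,3] NP  >  k=2
[3,4] ((N/NP)/(PP/S))\NP  lex  "with"
[1,4] (N/NP)/(PP/S)  <  k=3
[4,5] PP/S  lex  "every"
[1,5] N/NP  >  k=4
[0,5] S  >  k=1

[0,5] S   >
  [0,1] "often" : S/(N/NP)
  [1,5] N/NP   >
    [1,4] (N/NP)/(PP/S)   <
      [1,3] NP   >
        [1,2] "song" : NP/(N\PP)
        [2,3] "dog" : N\PP
      [3,4] "with" : ((N/NP)/(PP/S))\NP
    [4,5] "every" : PP/S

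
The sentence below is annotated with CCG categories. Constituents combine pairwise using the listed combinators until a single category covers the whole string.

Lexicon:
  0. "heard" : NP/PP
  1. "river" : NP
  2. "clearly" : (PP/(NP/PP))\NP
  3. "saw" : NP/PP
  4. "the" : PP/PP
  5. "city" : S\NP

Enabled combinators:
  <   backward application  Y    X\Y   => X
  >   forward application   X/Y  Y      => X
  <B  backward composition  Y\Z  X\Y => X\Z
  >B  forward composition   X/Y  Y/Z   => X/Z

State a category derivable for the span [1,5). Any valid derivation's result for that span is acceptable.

PP

[0,6] S   <
  [0,5] NP   >
    [0,1] "heard" : NP/PP
    [1,5] PP   >
      [1,3] PP/(NP/PP)   <
        [1,2] "river" : NP
        [2,3] "clearly" : (PP/(NP/PP))\NP
      [3,5] NP/PP   >B
        [3,4] "saw" : NP/PP
        [4,5] "the" : PP/PP
  [5,6] "city" : S\NP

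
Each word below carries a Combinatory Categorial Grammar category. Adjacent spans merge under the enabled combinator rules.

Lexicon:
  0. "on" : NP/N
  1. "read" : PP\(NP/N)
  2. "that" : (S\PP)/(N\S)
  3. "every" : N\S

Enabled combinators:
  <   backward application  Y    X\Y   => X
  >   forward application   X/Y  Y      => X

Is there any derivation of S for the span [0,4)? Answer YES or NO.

YES

[0,4] S   <
  [0,2] PP   <
    [0,1] "on" : NP/N
    [1,2] "read" : PP\(NP/N)
  [2,4] S\PP   >
    [2,3] "that" : (S\PP)/(N\S)
    [3,4] "every" : N\S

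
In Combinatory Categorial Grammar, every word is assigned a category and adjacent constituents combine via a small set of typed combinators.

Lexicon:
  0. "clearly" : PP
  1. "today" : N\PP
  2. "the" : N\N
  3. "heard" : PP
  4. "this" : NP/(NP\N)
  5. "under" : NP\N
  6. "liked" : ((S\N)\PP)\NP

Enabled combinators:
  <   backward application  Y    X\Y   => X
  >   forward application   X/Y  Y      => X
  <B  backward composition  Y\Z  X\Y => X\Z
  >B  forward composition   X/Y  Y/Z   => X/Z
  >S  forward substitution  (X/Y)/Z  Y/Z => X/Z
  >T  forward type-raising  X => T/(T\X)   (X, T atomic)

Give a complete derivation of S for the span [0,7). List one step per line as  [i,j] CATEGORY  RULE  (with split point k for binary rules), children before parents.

[0,1] PP  lex  "clearly"
[1,2] N\PP  lex  "today"
[2,3] N\N  lex  "the"
[1,3] N\PP  <B  k=2
[0,3] N  <  k=1
[3,4] PP  lex  "heard"
[4,5] NP/(NP\N)  lex  "this"
[5,6] NP\N  lex  "under"
[4,6] NP  >  k=5
[6,7] ((S\N)\PP)\NP  lex  "liked"
[4,7] (S\N)\PP  <  k=6
[3,7] S\N  <  k=4
[0,7] S  <  k=3

[0,7] S   <
  [0,3] N   <
    [0,1] "clearly" : PP
    [1,3] N\PP   <B
      [1,2] "today" : N\PP
      [2,3] "the" : N\N
  [3,7] S\N   <
    [3,4] "heard" : PP
    [4,7] (S\N)\PP   <
      [4,6] NP   >
        [4,5] "this" : NP/(NP\N)
        [5,6] "under" : NP\N
      [6,7] "liked" : ((S\N)\PP)\NP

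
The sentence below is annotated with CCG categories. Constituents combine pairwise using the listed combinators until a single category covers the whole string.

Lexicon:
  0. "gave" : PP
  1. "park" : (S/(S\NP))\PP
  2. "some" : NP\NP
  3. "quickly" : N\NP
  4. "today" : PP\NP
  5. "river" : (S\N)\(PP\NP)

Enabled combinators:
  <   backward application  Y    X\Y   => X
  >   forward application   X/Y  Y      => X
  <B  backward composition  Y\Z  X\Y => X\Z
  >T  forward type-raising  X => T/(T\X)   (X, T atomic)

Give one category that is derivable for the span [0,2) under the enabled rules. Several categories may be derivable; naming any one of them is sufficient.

S/(S\NP)

[0,6] S   >
  [0,2] S/(S\NP)   <
    [0,1] "gave" : PP
    [1,2] "park" : (S/(S\NP))\PP
  [2,6] S\NP   <B
    [2,4] N\NP   <B
      [2,3] "some" : NP\NP
      [3,4] "quickly" : N\NP
    [4,6] S\N   <
      [4,5] "today" : PP\NP
      [5,6] "river" : (S\N)\(PP\NP)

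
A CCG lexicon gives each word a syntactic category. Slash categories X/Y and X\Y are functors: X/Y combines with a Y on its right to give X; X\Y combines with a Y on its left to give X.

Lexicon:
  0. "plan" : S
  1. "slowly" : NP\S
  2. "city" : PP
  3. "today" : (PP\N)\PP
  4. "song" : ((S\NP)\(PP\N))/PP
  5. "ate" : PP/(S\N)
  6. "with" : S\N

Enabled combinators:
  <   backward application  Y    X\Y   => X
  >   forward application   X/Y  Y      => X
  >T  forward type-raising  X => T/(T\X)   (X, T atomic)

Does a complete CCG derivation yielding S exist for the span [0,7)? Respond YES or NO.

YES

[0,7] S   <
  [0,2] NP   <
    [0,1] "plan" : S
    [1,2] "slowly" : NP\S
  [2,7] S\NP   <
    [2,4] PP\N   <
      [2,3] "city" : PP
      [3,4] "today" : (PP\N)\PP
    [4,7] (S\NP)\(PP\N)   >
      [4,5] "song" : ((S\NP)\(PP\N))/PP
      [5,7] PP   >
        [5,6] "ate" : PP/(S\N)
        [6,7] "with" : S\N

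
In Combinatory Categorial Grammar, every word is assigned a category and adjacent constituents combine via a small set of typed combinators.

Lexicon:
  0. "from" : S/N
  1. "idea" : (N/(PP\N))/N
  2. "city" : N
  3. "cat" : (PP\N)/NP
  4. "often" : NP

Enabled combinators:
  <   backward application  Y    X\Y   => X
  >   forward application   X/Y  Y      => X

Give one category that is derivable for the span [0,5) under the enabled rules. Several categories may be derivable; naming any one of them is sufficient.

S

[0,5] S   >
  [0,1] "from" : S/N
  [1,5] N   >
    [1,3] N/(PP\N)   >
      [1,2] "idea" : (N/(PP\N))/N
      [2,3] "city" : N
    [3,5] PP\N   >
      [3,4] "cat" : (PP\N)/NP
      [4,5] "often" : NP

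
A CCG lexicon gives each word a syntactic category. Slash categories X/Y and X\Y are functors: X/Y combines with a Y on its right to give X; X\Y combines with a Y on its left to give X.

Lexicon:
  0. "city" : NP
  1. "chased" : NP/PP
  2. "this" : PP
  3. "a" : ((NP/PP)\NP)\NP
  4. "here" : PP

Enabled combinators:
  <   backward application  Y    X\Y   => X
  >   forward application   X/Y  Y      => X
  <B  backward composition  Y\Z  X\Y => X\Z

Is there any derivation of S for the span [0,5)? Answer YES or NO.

NP NP/PP PP ((NP/PP)\NP)\NP PP
CKY chart[0,5] = {NP}; S ∉ chart

NO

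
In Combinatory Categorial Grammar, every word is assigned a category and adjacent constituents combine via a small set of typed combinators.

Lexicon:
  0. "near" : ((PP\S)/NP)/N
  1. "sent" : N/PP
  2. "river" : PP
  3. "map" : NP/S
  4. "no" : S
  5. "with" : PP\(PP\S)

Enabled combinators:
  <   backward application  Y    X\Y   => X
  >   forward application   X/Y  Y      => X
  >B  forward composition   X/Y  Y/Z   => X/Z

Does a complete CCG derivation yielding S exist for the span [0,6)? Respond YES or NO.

NO

((PP\S)/NP)/N N/PP PP NP/S S PP\(PP\S)
CKY chart[0,6] = {PP}; S ∉ chart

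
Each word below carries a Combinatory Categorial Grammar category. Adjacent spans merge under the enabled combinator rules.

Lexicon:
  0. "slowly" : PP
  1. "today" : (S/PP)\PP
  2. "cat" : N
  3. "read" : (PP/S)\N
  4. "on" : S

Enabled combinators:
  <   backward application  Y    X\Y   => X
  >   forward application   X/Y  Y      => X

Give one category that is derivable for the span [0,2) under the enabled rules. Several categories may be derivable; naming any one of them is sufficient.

S/PP

[0,5] S   >
  [0,2] S/PP   <
    [0,1] "slowly" : PP
    [1,2] "today" : (S/PP)\PP
  [2,5] PP   >
    [2,4] PP/S   <
      [2,3] "cat" : N
      [3,4] "read" : (PP/S)\N
    [4,5] "on" : S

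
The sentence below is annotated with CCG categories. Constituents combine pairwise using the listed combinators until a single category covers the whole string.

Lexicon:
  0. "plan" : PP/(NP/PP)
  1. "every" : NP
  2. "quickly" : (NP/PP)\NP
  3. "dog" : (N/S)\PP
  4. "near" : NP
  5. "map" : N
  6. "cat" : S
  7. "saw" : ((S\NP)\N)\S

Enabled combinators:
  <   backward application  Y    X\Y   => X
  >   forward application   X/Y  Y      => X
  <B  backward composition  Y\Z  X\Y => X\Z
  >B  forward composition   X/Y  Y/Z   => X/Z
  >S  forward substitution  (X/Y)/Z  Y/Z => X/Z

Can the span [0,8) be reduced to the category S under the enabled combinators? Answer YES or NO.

NO

PP/(NP/PP) NP (NP/PP)\NP (N/S)\PP NP N S ((S\NP)\N)\S
CKY chart[0,8] = {N}; S ∉ chart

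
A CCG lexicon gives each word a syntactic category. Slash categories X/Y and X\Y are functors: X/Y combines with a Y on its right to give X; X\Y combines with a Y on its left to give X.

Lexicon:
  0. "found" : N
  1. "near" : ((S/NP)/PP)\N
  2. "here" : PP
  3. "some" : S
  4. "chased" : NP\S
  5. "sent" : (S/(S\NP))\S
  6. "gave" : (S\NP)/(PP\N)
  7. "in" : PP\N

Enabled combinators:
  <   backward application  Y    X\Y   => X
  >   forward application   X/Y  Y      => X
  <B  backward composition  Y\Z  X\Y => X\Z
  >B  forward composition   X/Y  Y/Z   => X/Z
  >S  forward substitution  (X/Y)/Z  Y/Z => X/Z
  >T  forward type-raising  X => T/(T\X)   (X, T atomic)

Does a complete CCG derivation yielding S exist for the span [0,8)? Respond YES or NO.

[0,8] S   >
  [0,6] S/(S\NP)   <
    [0,5] S   >
      [0,3] S/NP   >
        [0,2] (S/NP)/PP   <
          [0,1] "found" : N
          [1,2] "near" : ((S/NP)/PP)\N
        [2,3] "here" : PP
      [3,5] NP   <
        [3,4] "some" : S
        [4,5] "chased" : NP\S
    [5,6] "sent" : (S/(S\NP))\S
  [6,8] S\NP   >
    [6,7] "gave" : (S\NP)/(PP\N)
    [7,8] "in" : PP\N

YES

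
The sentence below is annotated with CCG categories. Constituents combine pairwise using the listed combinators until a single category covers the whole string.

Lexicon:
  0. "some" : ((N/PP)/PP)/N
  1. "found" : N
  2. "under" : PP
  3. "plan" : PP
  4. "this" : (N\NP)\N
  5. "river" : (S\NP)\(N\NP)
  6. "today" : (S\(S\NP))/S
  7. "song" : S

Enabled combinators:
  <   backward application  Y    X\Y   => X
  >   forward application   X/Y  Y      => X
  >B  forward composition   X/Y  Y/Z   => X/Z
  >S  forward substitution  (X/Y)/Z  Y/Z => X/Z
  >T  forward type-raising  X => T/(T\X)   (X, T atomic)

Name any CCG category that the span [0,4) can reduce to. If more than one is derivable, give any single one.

N

[0,8] S   <
  [0,6] S\NP   <
    [0,5] N\NP   <
      [0,4] N   >
        [0,3] N/PP   >
          [0,2] (N/PP)/PP   >
            [0,1] "some" : ((N/PP)/PP)/N
            [1,2] "found" : N
          [2,3] "under" : PP
        [3,4] "plan" : PP
      [4,5] "this" : (N\NP)\N
    [5,6] "river" : (S\NP)\(N\NP)
  [6,8] S\(S\NP)   >
    [6,7] "today" : (S\(S\NP))/S
    [7,8] "song" : S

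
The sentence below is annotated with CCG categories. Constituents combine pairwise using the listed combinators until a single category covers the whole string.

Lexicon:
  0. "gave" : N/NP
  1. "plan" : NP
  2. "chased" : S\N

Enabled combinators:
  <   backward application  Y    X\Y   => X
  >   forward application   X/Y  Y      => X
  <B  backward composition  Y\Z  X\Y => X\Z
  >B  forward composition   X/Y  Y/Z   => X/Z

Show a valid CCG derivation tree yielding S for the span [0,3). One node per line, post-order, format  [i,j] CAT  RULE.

[0,3] S   <
  [0,2] N   >
    [0,1] "gave" : N/NP
    [1,2] "plan" : NP
  [2,3] "chased" : S\N

[0,1] N/NP  lex  "gave"
[1,2] NP  lex  "plan"
[0,2] N  >  k=1
[2,3] S\N  lex  "chased"
[0,3] S  <  k=2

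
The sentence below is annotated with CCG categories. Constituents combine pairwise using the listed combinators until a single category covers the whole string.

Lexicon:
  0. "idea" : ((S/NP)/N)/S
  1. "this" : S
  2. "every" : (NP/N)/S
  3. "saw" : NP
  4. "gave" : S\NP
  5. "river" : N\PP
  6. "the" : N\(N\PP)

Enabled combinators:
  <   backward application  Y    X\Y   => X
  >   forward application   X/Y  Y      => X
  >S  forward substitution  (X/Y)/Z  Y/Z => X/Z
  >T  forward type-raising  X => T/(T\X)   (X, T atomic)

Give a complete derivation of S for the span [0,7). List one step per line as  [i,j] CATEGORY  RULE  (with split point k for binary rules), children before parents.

[0,7] S   >
  [0,5] S/N   >S
    [0,2] (S/NP)/N   >
      [0,1] "idea" : ((S/NP)/N)/S
      [1,2] "this" : S
    [2,5] NP/N   >
      [2,3] "every" : (NP/N)/S
      [3,5] S   >
        [3,4] S/(S\NP)   >T
          [3,4] "saw" : NP
        [4,5] "gave" : S\NP
  [5,7] N   <
    [5,6] "river" : N\PP
    [6,7] "the" : N\(N\PP)

[0,1] ((S/NP)/N)/S  lex  "idea"
[1,2] S  lex  "this"
[0,2] (S/NP)/N  >  k=1
[2,3] (NP/N)/S  lex  "every"
[3,4] NP  lex  "saw"
[3,4] S/(S\NP)  >T
[4,5] S\NP  lex  "gave"
[3,5] S  >  k=4
[2,5] NP/N  >  k=3
[0,5] S/N  >S  k=2
[5,6] N\PP  lex  "river"
[6,7] N\(N\PP)  lex  "the"
[5,7] N  <  k=6
[0,7] S  >  k=5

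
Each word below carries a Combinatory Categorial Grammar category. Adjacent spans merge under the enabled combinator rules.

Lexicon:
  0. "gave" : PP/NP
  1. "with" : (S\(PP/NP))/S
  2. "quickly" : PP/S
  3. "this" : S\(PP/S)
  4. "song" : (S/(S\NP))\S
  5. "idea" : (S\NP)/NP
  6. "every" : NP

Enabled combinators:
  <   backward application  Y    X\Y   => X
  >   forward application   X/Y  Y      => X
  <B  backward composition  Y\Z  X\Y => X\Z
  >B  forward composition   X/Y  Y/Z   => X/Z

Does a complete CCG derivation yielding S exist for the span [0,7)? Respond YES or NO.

YES

[0,7] S   >
  [0,5] S/(S\NP)   <
    [0,4] S   <
      [0,1] "gave" : PP/NP
      [1,4] S\(PP/NP)   >
        [1,2] "with" : (S\(PP/NP))/S
        [2,4] S   <
          [2,3] "quickly" : PP/S
          [3,4] "this" : S\(PP/S)
    [4,5] "song" : (S/(S\NP))\S
  [5,7] S\NP   >
    [5,6] "idea" : (S\NP)/NP
    [6,7] "every" : NP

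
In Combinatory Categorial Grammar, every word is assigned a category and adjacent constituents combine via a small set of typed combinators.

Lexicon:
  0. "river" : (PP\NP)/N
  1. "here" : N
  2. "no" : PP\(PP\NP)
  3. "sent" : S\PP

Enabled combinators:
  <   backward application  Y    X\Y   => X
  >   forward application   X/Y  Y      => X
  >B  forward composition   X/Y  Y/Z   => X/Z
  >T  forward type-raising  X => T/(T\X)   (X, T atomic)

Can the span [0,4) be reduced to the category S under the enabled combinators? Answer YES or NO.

YES

[0,4] S   <
  [0,3] PP   <
    [0,2] PP\NP   >
      [0,1] "river" : (PP\NP)/N
      [1,2] "here" : N
    [2,3] "no" : PP\(PP\NP)
  [3,4] "sent" : S\PP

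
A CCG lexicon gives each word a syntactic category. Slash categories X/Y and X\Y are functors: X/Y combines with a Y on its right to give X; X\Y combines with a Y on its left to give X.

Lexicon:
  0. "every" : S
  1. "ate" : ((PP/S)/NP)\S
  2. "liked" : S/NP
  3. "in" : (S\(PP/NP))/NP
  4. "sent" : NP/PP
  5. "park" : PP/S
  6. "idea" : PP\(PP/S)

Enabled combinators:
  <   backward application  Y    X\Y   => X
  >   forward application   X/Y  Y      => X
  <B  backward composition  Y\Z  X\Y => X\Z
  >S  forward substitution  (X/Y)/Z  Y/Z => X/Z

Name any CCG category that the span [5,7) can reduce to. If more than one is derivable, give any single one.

[0,7] S   <
  [0,3] PP/NP   >S
    [0,2] (PP/S)/NP   <
      [0,1] "every" : S
      [1,2] "ate" : ((PP/S)/NP)\S
    [2,3] "liked" : S/NP
  [3,7] S\(PP/NP)   >
    [3,4] "in" : (S\(PP/NP))/NP
    [4,7] NP   >
      [4,5] "sent" : NP/PP
      [5,7] PP   <
        [5,6] "park" : PP/S
        [6,7] "idea" : PP\(PP/S)

PP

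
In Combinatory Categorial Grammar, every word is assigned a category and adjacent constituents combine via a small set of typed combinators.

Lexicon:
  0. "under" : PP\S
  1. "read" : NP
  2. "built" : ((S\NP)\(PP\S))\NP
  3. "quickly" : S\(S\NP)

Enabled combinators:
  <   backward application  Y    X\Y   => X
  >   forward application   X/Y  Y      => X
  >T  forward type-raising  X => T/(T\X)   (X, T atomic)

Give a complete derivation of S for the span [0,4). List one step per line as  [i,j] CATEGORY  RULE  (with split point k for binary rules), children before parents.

[0,1] PP\S  lex  "under"
[1,2] NP  lex  "read"
[2,3] ((S\NP)\(PP\S))\NP  lex  "built"
[1,3] (S\NP)\(PP\S)  <  k=2
[0,3] S\NP  <  k=1
[3,4] S\(S\NP)  lex  "quickly"
[0,4] S  <  k=3

[0,4] S   <
  [0,3] S\NP   <
    [0,1] "under" : PP\S
    [1,3] (S\NP)\(PP\S)   <
      [1,2] "read" : NP
      [2,3] "built" : ((S\NP)\(PP\S))\NP
  [3,4] "quickly" : S\(S\NP)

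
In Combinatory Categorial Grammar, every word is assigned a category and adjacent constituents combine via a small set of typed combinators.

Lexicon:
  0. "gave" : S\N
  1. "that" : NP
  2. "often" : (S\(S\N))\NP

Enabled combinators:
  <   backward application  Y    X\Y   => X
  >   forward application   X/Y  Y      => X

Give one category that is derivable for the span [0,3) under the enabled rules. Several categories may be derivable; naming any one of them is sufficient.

[0,3] S   <
  [0,1] "gave" : S\N
  [1,3] S\(S\N)   <
    [1,2] "that" : NP
    [2,3] "often" : (S\(S\N))\NP

S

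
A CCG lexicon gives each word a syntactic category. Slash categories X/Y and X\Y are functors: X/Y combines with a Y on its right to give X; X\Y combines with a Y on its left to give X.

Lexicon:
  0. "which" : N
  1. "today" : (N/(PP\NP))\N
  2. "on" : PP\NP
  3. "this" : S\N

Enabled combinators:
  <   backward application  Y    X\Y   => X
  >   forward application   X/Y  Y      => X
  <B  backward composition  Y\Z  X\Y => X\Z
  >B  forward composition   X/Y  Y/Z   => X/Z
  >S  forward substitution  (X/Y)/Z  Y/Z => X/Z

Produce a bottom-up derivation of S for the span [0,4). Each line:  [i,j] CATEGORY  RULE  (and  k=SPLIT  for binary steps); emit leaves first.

[0,1] N  lex  "which"
[1,2] (N/(PP\NP))\N  lex  "today"
[0,2] N/(PP\NP)  <  k=1
[2,3] PP\NP  lex  "on"
[0,3] N  >  k=2
[3,4] S\N  lex  "this"
[0,4] S  <  k=3

[0,4] S   <
  [0,3] N   >
    [0,2] N/(PP\NP)   <
      [0,1] "which" : N
      [1,2] "today" : (N/(PP\NP))\N
    [2,3] "on" : PP\NP
  [3,4] "this" : S\N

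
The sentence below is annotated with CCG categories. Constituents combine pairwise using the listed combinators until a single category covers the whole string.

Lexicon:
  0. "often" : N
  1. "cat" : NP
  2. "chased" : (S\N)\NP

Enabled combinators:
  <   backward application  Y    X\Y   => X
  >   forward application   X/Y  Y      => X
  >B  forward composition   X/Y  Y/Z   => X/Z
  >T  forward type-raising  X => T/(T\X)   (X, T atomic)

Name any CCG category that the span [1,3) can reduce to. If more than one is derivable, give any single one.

S\N

[0,3] S   >
  [0,1] S/(S\N)   >T
    [0,1] "often" : N
  [1,3] S\N   <
    [1,2] "cat" : NP
    [2,3] "chased" : (S\N)\NP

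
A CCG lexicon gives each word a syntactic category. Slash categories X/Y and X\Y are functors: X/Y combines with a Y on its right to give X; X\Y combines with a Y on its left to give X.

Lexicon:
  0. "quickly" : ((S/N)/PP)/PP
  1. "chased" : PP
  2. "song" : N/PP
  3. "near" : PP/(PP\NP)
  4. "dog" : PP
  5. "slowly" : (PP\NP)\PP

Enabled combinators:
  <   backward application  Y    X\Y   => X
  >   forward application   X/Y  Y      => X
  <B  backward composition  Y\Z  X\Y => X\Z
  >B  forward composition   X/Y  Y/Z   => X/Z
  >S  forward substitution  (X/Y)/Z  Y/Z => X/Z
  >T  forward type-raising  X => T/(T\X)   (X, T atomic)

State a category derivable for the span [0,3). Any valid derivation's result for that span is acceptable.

S/PP

[0,6] S   >
  [0,3] S/PP   >S
    [0,2] (S/N)/PP   >
      [0,1] "quickly" : ((S/N)/PP)/PP
      [1,2] "chased" : PP
    [2,3] "song" : N/PP
  [3,6] PP   >
    [3,4] "near" : PP/(PP\NP)
    [4,6] PP\NP   <
      [4,5] "dog" : PP
      [5,6] "slowly" : (PP\NP)\PP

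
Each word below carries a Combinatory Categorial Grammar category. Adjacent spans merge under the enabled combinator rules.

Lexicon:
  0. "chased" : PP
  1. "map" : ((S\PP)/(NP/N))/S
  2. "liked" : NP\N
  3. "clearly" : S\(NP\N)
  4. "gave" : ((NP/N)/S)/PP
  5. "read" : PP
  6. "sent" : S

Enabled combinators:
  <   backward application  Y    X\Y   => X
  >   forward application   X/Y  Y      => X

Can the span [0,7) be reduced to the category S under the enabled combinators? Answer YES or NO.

[0,7] S   <
  [0,1] "chased" : PP
  [1,7] S\PP   >
    [1,4] (S\PP)/(NP/N)   >
      [1,2] "map" : ((S\PP)/(NP/N))/S
      [2,4] S   <
        [2,3] "liked" : NP\N
        [3,4] "clearly" : S\(NP\N)
    [4,7] NP/N   >
      [4,6] (NP/N)/S   >
        [4,5] "gave" : ((NP/N)/S)/PP
        [5,6] "read" : PP
      [6,7] "sent" : S

YES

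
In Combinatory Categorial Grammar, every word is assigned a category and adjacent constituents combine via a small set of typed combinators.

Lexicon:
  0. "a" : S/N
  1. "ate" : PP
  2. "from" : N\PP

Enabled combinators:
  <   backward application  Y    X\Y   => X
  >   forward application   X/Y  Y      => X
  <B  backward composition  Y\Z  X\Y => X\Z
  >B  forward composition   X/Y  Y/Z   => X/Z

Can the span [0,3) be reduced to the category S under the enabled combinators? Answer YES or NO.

YES

[0,3] S   >
  [0,1] "a" : S/N
  [1,3] N   <
    [1,2] "ate" : PP
    [2,3] "from" : N\PP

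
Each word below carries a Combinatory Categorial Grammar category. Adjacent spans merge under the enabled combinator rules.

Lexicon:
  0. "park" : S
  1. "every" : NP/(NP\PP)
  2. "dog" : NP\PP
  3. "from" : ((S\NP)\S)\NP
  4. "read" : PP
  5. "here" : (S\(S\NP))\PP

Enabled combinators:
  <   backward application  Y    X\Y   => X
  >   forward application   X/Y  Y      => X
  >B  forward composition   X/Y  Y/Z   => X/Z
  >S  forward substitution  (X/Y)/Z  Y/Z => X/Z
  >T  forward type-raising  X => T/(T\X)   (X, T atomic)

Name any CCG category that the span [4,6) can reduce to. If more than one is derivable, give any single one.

S\(S\NP)

[0,6] S   <
  [0,4] S\NP   <
    [0,1] "park" : S
    [1,4] (S\NP)\S   <
      [1,3] NP   >
        [1,2] "every" : NP/(NP\PP)
        [2,3] "dog" : NP\PP
      [3,4] "from" : ((S\NP)\S)\NP
  [4,6] S\(S\NP)   <
    [4,5] "read" : PP
    [5,6] "here" : (S\(S\NP))\PP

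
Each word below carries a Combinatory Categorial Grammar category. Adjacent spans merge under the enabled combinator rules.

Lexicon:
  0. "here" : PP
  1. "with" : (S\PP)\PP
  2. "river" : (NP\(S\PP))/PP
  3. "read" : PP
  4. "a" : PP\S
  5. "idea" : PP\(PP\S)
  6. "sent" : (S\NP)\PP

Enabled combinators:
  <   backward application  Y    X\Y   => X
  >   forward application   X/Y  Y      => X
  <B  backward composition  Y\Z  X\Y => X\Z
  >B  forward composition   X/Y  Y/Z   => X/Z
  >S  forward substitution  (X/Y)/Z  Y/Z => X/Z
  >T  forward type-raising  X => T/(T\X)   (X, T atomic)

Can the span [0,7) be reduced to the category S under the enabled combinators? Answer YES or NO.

[0,7] S   <
  [0,1] "here" : PP
  [1,7] S\PP   <B
    [1,4] NP\PP   <B
      [1,2] "with" : (S\PP)\PP
      [2,4] NP\(S\PP)   >
        [2,3] "river" : (NP\(S\PP))/PP
        [3,4] "read" : PP
    [4,7] S\NP   <
      [4,6] PP   <
        [4,5] "a" : PP\S
        [5,6] "idea" : PP\(PP\S)
      [6,7] "sent" : (S\NP)\PP

YES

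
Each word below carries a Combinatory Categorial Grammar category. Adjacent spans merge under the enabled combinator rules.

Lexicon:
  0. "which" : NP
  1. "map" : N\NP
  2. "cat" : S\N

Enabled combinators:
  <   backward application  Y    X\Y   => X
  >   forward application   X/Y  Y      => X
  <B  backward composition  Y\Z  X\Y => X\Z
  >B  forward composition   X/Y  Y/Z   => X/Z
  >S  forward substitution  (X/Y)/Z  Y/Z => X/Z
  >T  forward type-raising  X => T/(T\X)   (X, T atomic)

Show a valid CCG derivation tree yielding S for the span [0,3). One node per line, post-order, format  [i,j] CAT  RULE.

[0,3] S   <
  [0,2] N   <
    [0,1] "which" : NP
    [1,2] "map" : N\NP
  [2,3] "cat" : S\N

[0,1] NP  lex  "which"
[1,2] N\NP  lex  "map"
[0,2] N  <  k=1
[2,3] S\N  lex  "cat"
[0,3] S  <  k=2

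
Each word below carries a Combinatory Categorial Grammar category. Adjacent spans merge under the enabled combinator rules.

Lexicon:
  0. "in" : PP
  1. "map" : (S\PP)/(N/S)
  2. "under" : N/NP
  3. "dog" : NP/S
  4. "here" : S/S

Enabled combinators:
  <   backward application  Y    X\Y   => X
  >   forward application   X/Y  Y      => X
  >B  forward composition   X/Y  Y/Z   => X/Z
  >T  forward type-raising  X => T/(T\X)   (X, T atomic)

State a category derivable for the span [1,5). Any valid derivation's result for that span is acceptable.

S\PP

[0,5] S   <
  [0,1] "in" : PP
  [1,5] S\PP   >
    [1,2] "map" : (S\PP)/(N/S)
    [2,5] N/S   >B
      [2,3] "under" : N/NP
      [3,5] NP/S   >B
        [3,4] "dog" : NP/S
        [4,5] "here" : S/S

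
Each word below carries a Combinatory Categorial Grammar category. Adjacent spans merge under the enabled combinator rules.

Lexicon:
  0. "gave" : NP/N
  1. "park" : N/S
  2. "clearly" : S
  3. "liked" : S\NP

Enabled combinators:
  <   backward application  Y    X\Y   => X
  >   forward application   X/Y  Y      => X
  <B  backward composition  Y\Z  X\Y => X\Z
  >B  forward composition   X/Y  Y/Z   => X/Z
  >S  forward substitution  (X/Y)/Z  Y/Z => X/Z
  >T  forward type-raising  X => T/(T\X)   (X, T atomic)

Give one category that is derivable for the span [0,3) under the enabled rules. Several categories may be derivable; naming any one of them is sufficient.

NP

[0,4] S   <
  [0,3] NP   >
    [0,1] "gave" : NP/N
    [1,3] N   >
      [1,2] "park" : N/S
      [2,3] "clearly" : S
  [3,4] "liked" : S\NP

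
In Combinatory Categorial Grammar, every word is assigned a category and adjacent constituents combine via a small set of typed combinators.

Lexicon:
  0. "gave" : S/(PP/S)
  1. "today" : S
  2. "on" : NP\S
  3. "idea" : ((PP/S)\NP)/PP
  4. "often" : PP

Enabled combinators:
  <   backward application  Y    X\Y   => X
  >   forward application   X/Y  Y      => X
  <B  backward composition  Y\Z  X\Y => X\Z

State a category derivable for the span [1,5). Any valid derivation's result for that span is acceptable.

[0,5] S   >
  [0,1] "gave" : S/(PP/S)
  [1,5] PP/S   <
    [1,3] NP   <
      [1,2] "today" : S
      [2,3] "on" : NP\S
    [3,5] (PP/S)\NP   >
      [3,4] "idea" : ((PP/S)\NP)/PP
      [4,5] "often" : PP

PP/S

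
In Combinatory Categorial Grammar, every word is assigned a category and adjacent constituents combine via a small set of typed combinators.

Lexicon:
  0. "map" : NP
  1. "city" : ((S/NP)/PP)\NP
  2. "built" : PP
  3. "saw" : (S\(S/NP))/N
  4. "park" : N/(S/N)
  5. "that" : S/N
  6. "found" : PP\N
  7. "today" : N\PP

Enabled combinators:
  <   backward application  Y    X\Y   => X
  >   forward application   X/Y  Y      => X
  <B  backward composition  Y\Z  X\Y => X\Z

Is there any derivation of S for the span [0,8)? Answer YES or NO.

[0,8] S   <
  [0,3] S/NP   >
    [0,2] (S/NP)/PP   <
      [0,1] "map" : NP
      [1,2] "city" : ((S/NP)/PP)\NP
    [2,3] "built" : PP
  [3,8] S\(S/NP)   >
    [3,4] "saw" : (S\(S/NP))/N
    [4,8] N   <
      [4,7] PP   <
        [4,6] N   >
          [4,5] "park" : N/(S/N)
          [5,6] "that" : S/N
        [6,7] "found" : PP\N
      [7,8] "today" : N\PP

YES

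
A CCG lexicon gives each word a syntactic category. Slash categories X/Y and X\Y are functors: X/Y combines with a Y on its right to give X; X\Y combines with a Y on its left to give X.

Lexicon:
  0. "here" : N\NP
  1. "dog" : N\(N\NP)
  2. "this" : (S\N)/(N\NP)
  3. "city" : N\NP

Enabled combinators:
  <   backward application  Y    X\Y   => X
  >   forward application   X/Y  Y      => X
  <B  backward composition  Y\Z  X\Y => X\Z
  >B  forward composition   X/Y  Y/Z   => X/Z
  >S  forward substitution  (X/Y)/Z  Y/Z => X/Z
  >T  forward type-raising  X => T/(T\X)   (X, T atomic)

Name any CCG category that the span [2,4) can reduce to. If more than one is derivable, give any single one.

[0,4] S   <
  [0,2] N   <
    [0,1] "here" : N\NP
    [1,2] "dog" : N\(N\NP)
  [2,4] S\N   >
    [2,3] "this" : (S\N)/(N\NP)
    [3,4] "city" : N\NP

S\N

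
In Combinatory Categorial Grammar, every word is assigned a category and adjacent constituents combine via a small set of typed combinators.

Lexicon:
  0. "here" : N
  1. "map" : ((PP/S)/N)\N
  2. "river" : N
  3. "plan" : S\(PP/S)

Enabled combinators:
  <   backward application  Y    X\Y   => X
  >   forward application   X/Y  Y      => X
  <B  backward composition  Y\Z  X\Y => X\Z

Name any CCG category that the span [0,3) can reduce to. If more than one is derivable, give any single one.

PP/S

[0,4] S   <
  [0,3] PP/S   >
    [0,2] (PP/S)/N   <
      [0,1] "here" : N
      [1,2] "map" : ((PP/S)/N)\N
    [2,3] "river" : N
  [3,4] "plan" : S\(PP/S)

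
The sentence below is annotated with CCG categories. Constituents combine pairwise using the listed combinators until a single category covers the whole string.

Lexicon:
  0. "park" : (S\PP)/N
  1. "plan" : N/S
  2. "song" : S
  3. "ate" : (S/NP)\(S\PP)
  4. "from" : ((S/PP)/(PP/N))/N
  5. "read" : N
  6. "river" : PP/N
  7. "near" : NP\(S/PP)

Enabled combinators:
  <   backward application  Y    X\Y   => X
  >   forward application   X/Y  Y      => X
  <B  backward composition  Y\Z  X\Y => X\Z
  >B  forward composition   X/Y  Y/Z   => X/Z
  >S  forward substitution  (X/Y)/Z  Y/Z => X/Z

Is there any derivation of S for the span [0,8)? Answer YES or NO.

YES

[0,8] S   >
  [0,4] S/NP   <
    [0,3] S\PP   >
      [0,1] "park" : (S\PP)/N
      [1,3] N   >
        [1,2] "plan" : N/S
        [2,3] "song" : S
    [3,4] "ate" : (S/NP)\(S\PP)
  [4,8] NP   <
    [4,7] S/PP   >
      [4,6] (S/PP)/(PP/N)   >
        [4,5] "from" : ((S/PP)/(PP/N))/N
        [5,6] "read" : N
      [6,7] "river" : PP/N
    [7,8] "near" : NP\(S/PP)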